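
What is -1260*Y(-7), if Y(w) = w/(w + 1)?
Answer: -1470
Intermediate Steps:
Y(w) = w/(1 + w)
-1260*Y(-7) = -(-8820)/(1 - 7) = -(-8820)/(-6) = -(-8820)*(-1)/6 = -1260*7/6 = -1470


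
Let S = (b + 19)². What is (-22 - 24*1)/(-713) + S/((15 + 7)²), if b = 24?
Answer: 58287/15004 ≈ 3.8848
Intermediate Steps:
S = 1849 (S = (24 + 19)² = 43² = 1849)
(-22 - 24*1)/(-713) + S/((15 + 7)²) = (-22 - 24*1)/(-713) + 1849/((15 + 7)²) = (-22 - 24)*(-1/713) + 1849/(22²) = -46*(-1/713) + 1849/484 = 2/31 + 1849*(1/484) = 2/31 + 1849/484 = 58287/15004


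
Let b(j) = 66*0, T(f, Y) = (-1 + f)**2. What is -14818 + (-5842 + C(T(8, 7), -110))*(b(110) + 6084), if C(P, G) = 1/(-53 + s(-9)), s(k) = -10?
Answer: -248903498/7 ≈ -3.5558e+7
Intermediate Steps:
b(j) = 0
C(P, G) = -1/63 (C(P, G) = 1/(-53 - 10) = 1/(-63) = -1/63)
-14818 + (-5842 + C(T(8, 7), -110))*(b(110) + 6084) = -14818 + (-5842 - 1/63)*(0 + 6084) = -14818 - 368047/63*6084 = -14818 - 248799772/7 = -248903498/7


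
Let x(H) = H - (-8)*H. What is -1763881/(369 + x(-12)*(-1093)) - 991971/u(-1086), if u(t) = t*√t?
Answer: -1763881/118413 - 110219*I*√1086/131044 ≈ -14.896 - 27.717*I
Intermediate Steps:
u(t) = t^(3/2)
x(H) = 9*H (x(H) = H + 8*H = 9*H)
-1763881/(369 + x(-12)*(-1093)) - 991971/u(-1086) = -1763881/(369 + (9*(-12))*(-1093)) - 991971*I*√1086/1179396 = -1763881/(369 - 108*(-1093)) - 991971*I*√1086/1179396 = -1763881/(369 + 118044) - 110219*I*√1086/131044 = -1763881/118413 - 110219*I*√1086/131044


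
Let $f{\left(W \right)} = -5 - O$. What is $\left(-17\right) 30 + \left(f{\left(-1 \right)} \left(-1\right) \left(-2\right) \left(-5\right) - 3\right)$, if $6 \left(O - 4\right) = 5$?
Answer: $- \frac{1244}{3} \approx -414.67$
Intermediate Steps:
$O = \frac{29}{6}$ ($O = 4 + \frac{1}{6} \cdot 5 = 4 + \frac{5}{6} = \frac{29}{6} \approx 4.8333$)
$f{\left(W \right)} = - \frac{59}{6}$ ($f{\left(W \right)} = -5 - \frac{29}{6} = - \frac{59}{6}$)
$\left(-17\right) 30 + \left(f{\left(-1 \right)} \left(-1\right) \left(-2\right) \left(-5\right) - 3\right) = \left(-17\right) 30 - \left(3 + \frac{59 \left(-1\right) \left(-2\right) \left(-5\right)}{6}\right) = -510 - \left(3 + \frac{59 \cdot 2 \left(-5\right)}{6}\right) = -510 - - \frac{286}{3} = -510 + \left(\frac{295}{3} - 3\right) = -510 + \frac{286}{3} = - \frac{1244}{3}$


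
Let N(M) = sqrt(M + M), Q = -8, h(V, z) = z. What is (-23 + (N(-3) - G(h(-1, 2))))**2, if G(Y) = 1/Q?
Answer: 33105/64 - 183*I*sqrt(6)/4 ≈ 517.27 - 112.06*I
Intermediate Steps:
N(M) = sqrt(2)*sqrt(M) (N(M) = sqrt(2*M) = sqrt(2)*sqrt(M))
G(Y) = -1/8 (G(Y) = 1/(-8) = -1/8)
(-23 + (N(-3) - G(h(-1, 2))))**2 = (-23 + (sqrt(2)*sqrt(-3) - 1*(-1/8)))**2 = (-23 + (sqrt(2)*(I*sqrt(3)) + 1/8))**2 = (-23 + (I*sqrt(6) + 1/8))**2 = (-23 + (1/8 + I*sqrt(6)))**2 = (-183/8 + I*sqrt(6))**2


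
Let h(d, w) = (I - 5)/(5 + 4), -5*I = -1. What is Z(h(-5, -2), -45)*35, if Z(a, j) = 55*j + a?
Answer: -259931/3 ≈ -86644.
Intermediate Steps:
I = ⅕ (I = -⅕*(-1) = ⅕ ≈ 0.20000)
h(d, w) = -8/15 (h(d, w) = (⅕ - 5)/(5 + 4) = -24/5/9 = -24/5*⅑ = -8/15)
Z(a, j) = a + 55*j
Z(h(-5, -2), -45)*35 = (-8/15 + 55*(-45))*35 = (-8/15 - 2475)*35 = -37133/15*35 = -259931/3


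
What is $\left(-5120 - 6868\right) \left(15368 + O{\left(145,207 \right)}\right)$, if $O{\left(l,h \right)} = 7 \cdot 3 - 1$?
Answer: $-184471344$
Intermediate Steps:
$O{\left(l,h \right)} = 20$ ($O{\left(l,h \right)} = 21 - 1 = 20$)
$\left(-5120 - 6868\right) \left(15368 + O{\left(145,207 \right)}\right) = \left(-5120 - 6868\right) \left(15368 + 20\right) = \left(-11988\right) 15388 = -184471344$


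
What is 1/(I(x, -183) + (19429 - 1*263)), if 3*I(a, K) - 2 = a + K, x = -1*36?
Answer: 3/57281 ≈ 5.2373e-5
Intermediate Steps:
x = -36
I(a, K) = ⅔ + K/3 + a/3 (I(a, K) = ⅔ + (a + K)/3 = ⅔ + (K + a)/3 = ⅔ + (K/3 + a/3) = ⅔ + K/3 + a/3)
1/(I(x, -183) + (19429 - 1*263)) = 1/((⅔ + (⅓)*(-183) + (⅓)*(-36)) + (19429 - 1*263)) = 1/((⅔ - 61 - 12) + (19429 - 263)) = 1/(-217/3 + 19166) = 1/(57281/3) = 3/57281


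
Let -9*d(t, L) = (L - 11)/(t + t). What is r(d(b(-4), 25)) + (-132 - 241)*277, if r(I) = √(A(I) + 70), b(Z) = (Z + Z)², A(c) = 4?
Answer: -103321 + √74 ≈ -1.0331e+5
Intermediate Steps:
b(Z) = 4*Z² (b(Z) = (2*Z)² = 4*Z²)
d(t, L) = -(-11 + L)/(18*t) (d(t, L) = -(L - 11)/(9*(t + t)) = -(-11 + L)/(9*(2*t)) = -(-11 + L)*1/(2*t)/9 = -(-11 + L)/(18*t))
r(I) = √74 (r(I) = √(4 + 70) = √74)
r(d(b(-4), 25)) + (-132 - 241)*277 = √74 + (-132 - 241)*277 = √74 - 373*277 = √74 - 103321 = -103321 + √74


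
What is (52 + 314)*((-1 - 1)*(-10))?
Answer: 7320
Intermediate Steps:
(52 + 314)*((-1 - 1)*(-10)) = 366*(-2*(-10)) = 366*20 = 7320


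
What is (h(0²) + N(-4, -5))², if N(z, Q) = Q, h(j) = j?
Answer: 25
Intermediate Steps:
(h(0²) + N(-4, -5))² = (0² - 5)² = (0 - 5)² = (-5)² = 25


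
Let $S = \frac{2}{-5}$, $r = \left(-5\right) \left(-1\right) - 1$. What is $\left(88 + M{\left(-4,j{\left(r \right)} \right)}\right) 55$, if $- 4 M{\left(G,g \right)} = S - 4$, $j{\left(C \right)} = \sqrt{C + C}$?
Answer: $\frac{9801}{2} \approx 4900.5$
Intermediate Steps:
$r = 4$ ($r = 5 - 1 = 4$)
$S = - \frac{2}{5}$ ($S = 2 \left(- \frac{1}{5}\right) = - \frac{2}{5} \approx -0.4$)
$j{\left(C \right)} = \sqrt{2} \sqrt{C}$ ($j{\left(C \right)} = \sqrt{2 C} = \sqrt{2} \sqrt{C}$)
$M{\left(G,g \right)} = \frac{11}{10}$ ($M{\left(G,g \right)} = - \frac{- \frac{2}{5} - 4}{4} = \left(- \frac{1}{4}\right) \left(- \frac{22}{5}\right) = \frac{11}{10}$)
$\left(88 + M{\left(-4,j{\left(r \right)} \right)}\right) 55 = \left(88 + \frac{11}{10}\right) 55 = \frac{891}{10} \cdot 55 = \frac{9801}{2}$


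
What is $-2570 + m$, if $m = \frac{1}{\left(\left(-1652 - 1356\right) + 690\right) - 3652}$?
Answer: $- \frac{15342901}{5970} \approx -2570.0$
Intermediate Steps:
$m = - \frac{1}{5970}$ ($m = \frac{1}{\left(-3008 + 690\right) - 3652} = \frac{1}{-2318 - 3652} = \frac{1}{-5970} = - \frac{1}{5970} \approx -0.0001675$)
$-2570 + m = -2570 - \frac{1}{5970} = - \frac{15342901}{5970}$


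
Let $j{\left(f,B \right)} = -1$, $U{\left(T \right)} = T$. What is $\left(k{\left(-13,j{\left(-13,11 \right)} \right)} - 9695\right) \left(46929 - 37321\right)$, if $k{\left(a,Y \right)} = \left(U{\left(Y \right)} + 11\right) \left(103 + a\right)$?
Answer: $-84502360$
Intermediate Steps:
$k{\left(a,Y \right)} = \left(11 + Y\right) \left(103 + a\right)$ ($k{\left(a,Y \right)} = \left(Y + 11\right) \left(103 + a\right) = \left(11 + Y\right) \left(103 + a\right)$)
$\left(k{\left(-13,j{\left(-13,11 \right)} \right)} - 9695\right) \left(46929 - 37321\right) = \left(\left(1133 + 11 \left(-13\right) + 103 \left(-1\right) - -13\right) - 9695\right) \left(46929 - 37321\right) = \left(\left(1133 - 143 - 103 + 13\right) - 9695\right) 9608 = \left(900 - 9695\right) 9608 = \left(-8795\right) 9608 = -84502360$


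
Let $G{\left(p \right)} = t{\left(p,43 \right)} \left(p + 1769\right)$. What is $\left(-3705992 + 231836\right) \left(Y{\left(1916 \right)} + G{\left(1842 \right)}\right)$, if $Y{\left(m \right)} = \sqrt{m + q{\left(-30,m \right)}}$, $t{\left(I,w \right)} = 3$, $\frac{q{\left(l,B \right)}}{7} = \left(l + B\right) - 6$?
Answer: $-37635531948 - 6948312 \sqrt{3769} \approx -3.8062 \cdot 10^{10}$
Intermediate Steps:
$q{\left(l,B \right)} = -42 + 7 B + 7 l$ ($q{\left(l,B \right)} = 7 \left(\left(l + B\right) - 6\right) = 7 \left(\left(B + l\right) - 6\right) = 7 \left(-6 + B + l\right) = -42 + 7 B + 7 l$)
$G{\left(p \right)} = 5307 + 3 p$ ($G{\left(p \right)} = 3 \left(p + 1769\right) = 3 \left(1769 + p\right) = 5307 + 3 p$)
$Y{\left(m \right)} = \sqrt{-252 + 8 m}$ ($Y{\left(m \right)} = \sqrt{m + \left(-42 + 7 m + 7 \left(-30\right)\right)} = \sqrt{m - \left(252 - 7 m\right)} = \sqrt{m + \left(-252 + 7 m\right)} = \sqrt{-252 + 8 m}$)
$\left(-3705992 + 231836\right) \left(Y{\left(1916 \right)} + G{\left(1842 \right)}\right) = \left(-3705992 + 231836\right) \left(2 \sqrt{-63 + 2 \cdot 1916} + \left(5307 + 3 \cdot 1842\right)\right) = - 3474156 \left(2 \sqrt{-63 + 3832} + \left(5307 + 5526\right)\right) = - 3474156 \left(2 \sqrt{3769} + 10833\right) = - 3474156 \left(10833 + 2 \sqrt{3769}\right) = -37635531948 - 6948312 \sqrt{3769}$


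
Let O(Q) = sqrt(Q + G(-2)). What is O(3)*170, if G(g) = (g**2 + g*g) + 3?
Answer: 170*sqrt(14) ≈ 636.08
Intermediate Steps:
G(g) = 3 + 2*g**2 (G(g) = (g**2 + g**2) + 3 = 2*g**2 + 3 = 3 + 2*g**2)
O(Q) = sqrt(11 + Q) (O(Q) = sqrt(Q + (3 + 2*(-2)**2)) = sqrt(Q + (3 + 2*4)) = sqrt(Q + (3 + 8)) = sqrt(Q + 11) = sqrt(11 + Q))
O(3)*170 = sqrt(11 + 3)*170 = sqrt(14)*170 = 170*sqrt(14)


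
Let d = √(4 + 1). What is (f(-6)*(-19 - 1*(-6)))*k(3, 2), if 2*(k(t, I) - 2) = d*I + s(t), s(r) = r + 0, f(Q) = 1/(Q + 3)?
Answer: 91/6 + 13*√5/3 ≈ 24.856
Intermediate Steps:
f(Q) = 1/(3 + Q)
d = √5 ≈ 2.2361
s(r) = r
k(t, I) = 2 + t/2 + I*√5/2 (k(t, I) = 2 + (√5*I + t)/2 = 2 + (I*√5 + t)/2 = 2 + (t + I*√5)/2 = 2 + (t/2 + I*√5/2) = 2 + t/2 + I*√5/2)
(f(-6)*(-19 - 1*(-6)))*k(3, 2) = ((-19 - 1*(-6))/(3 - 6))*(2 + (½)*3 + (½)*2*√5) = ((-19 + 6)/(-3))*(2 + 3/2 + √5) = (-⅓*(-13))*(7/2 + √5) = 13*(7/2 + √5)/3 = 91/6 + 13*√5/3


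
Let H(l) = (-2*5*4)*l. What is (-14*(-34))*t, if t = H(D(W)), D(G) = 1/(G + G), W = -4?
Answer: 2380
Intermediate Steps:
D(G) = 1/(2*G)
H(l) = -40*l (H(l) = (-10*4)*l = -40*l)
t = 5 (t = -20/(-4) = -20*(-1)/4 = -40*(-⅛) = 5)
(-14*(-34))*t = -14*(-34)*5 = 476*5 = 2380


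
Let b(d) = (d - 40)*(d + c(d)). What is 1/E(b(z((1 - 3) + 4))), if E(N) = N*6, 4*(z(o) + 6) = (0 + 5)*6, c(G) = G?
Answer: -1/693 ≈ -0.0014430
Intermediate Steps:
z(o) = 3/2 (z(o) = -6 + ((0 + 5)*6)/4 = -6 + (5*6)/4 = -6 + (¼)*30 = -6 + 15/2 = 3/2)
b(d) = 2*d*(-40 + d) (b(d) = (d - 40)*(d + d) = (-40 + d)*(2*d) = 2*d*(-40 + d))
E(N) = 6*N
1/E(b(z((1 - 3) + 4))) = 1/(6*(2*(3/2)*(-40 + 3/2))) = 1/(6*(2*(3/2)*(-77/2))) = 1/(6*(-231/2)) = 1/(-693) = -1/693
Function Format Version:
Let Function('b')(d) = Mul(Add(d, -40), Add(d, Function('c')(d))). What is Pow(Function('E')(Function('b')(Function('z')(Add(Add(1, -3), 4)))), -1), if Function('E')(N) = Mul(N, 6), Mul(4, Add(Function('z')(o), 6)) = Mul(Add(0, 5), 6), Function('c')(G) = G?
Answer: Rational(-1, 693) ≈ -0.0014430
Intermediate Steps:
Function('z')(o) = Rational(3, 2) (Function('z')(o) = Add(-6, Mul(Rational(1, 4), Mul(Add(0, 5), 6))) = Add(-6, Mul(Rational(1, 4), Mul(5, 6))) = Add(-6, Mul(Rational(1, 4), 30)) = Add(-6, Rational(15, 2)) = Rational(3, 2))
Function('b')(d) = Mul(2, d, Add(-40, d)) (Function('b')(d) = Mul(Add(d, -40), Add(d, d)) = Mul(Add(-40, d), Mul(2, d)) = Mul(2, d, Add(-40, d)))
Function('E')(N) = Mul(6, N)
Pow(Function('E')(Function('b')(Function('z')(Add(Add(1, -3), 4)))), -1) = Pow(Mul(6, Mul(2, Rational(3, 2), Add(-40, Rational(3, 2)))), -1) = Pow(Mul(6, Mul(2, Rational(3, 2), Rational(-77, 2))), -1) = Pow(Mul(6, Rational(-231, 2)), -1) = Pow(-693, -1) = Rational(-1, 693)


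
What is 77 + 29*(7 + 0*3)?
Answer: 280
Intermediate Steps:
77 + 29*(7 + 0*3) = 77 + 29*(7 + 0) = 77 + 29*7 = 77 + 203 = 280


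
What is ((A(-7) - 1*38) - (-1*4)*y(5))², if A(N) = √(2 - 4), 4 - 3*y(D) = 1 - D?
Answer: 6706/9 - 164*I*√2/3 ≈ 745.11 - 77.31*I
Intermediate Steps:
y(D) = 1 + D/3 (y(D) = 4/3 - (1 - D)/3 = 4/3 + (-⅓ + D/3) = 1 + D/3)
A(N) = I*√2 (A(N) = √(-2) = I*√2)
((A(-7) - 1*38) - (-1*4)*y(5))² = ((I*√2 - 1*38) - (-1*4)*(1 + (⅓)*5))² = ((I*√2 - 38) - (-4)*(1 + 5/3))² = ((-38 + I*√2) - (-4)*8/3)² = ((-38 + I*√2) - 1*(-32/3))² = ((-38 + I*√2) + 32/3)² = (-82/3 + I*√2)²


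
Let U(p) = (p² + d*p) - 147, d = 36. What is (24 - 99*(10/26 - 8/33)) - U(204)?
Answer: -634440/13 ≈ -48803.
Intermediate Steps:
U(p) = -147 + p² + 36*p (U(p) = (p² + 36*p) - 147 = -147 + p² + 36*p)
(24 - 99*(10/26 - 8/33)) - U(204) = (24 - 99*(10/26 - 8/33)) - (-147 + 204² + 36*204) = (24 - 99*(10*(1/26) - 8*1/33)) - (-147 + 41616 + 7344) = (24 - 99*(5/13 - 8/33)) - 1*48813 = (24 - 99*61/429) - 48813 = (24 - 183/13) - 48813 = 129/13 - 48813 = -634440/13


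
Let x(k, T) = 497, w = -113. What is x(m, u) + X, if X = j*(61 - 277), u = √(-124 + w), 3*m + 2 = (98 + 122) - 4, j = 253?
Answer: -54151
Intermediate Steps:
m = 214/3 (m = -⅔ + ((98 + 122) - 4)/3 = -⅔ + (220 - 4)/3 = -⅔ + (⅓)*216 = -⅔ + 72 = 214/3 ≈ 71.333)
u = I*√237 (u = √(-124 - 113) = √(-237) = I*√237 ≈ 15.395*I)
X = -54648 (X = 253*(61 - 277) = 253*(-216) = -54648)
x(m, u) + X = 497 - 54648 = -54151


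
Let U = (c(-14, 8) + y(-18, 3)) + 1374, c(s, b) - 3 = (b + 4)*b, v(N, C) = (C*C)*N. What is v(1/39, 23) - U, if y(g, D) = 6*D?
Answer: -57620/39 ≈ -1477.4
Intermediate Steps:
v(N, C) = N*C² (v(N, C) = C²*N = N*C²)
c(s, b) = 3 + b*(4 + b) (c(s, b) = 3 + (b + 4)*b = 3 + (4 + b)*b = 3 + b*(4 + b))
U = 1491 (U = ((3 + 8² + 4*8) + 6*3) + 1374 = ((3 + 64 + 32) + 18) + 1374 = (99 + 18) + 1374 = 117 + 1374 = 1491)
v(1/39, 23) - U = 23²/39 - 1*1491 = (1/39)*529 - 1491 = 529/39 - 1491 = -57620/39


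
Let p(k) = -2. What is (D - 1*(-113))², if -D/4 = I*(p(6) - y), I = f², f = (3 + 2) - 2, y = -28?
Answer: 677329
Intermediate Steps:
f = 3 (f = 5 - 2 = 3)
I = 9 (I = 3² = 9)
D = -936 (D = -36*(-2 - 1*(-28)) = -36*(-2 + 28) = -36*26 = -4*234 = -936)
(D - 1*(-113))² = (-936 - 1*(-113))² = (-936 + 113)² = (-823)² = 677329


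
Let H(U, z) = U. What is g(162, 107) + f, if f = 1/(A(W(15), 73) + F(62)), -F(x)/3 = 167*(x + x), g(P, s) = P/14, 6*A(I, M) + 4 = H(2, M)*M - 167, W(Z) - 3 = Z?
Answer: 30194247/2609383 ≈ 11.571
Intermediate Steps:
W(Z) = 3 + Z
A(I, M) = -57/2 + M/3 (A(I, M) = -⅔ + (2*M - 167)/6 = -⅔ + (-167 + 2*M)/6 = -⅔ + (-167/6 + M/3) = -57/2 + M/3)
g(P, s) = P/14 (g(P, s) = P*(1/14) = P/14)
F(x) = -1002*x (F(x) = -501*(x + x) = -501*2*x = -1002*x)
f = -6/372769 (f = 1/((-57/2 + (⅓)*73) - 1002*62) = 1/((-57/2 + 73/3) - 62124) = 1/(-25/6 - 62124) = 1/(-372769/6) = -6/372769 ≈ -1.6096e-5)
g(162, 107) + f = (1/14)*162 - 6/372769 = 81/7 - 6/372769 = 30194247/2609383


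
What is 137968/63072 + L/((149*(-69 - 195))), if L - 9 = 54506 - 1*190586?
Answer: 145931035/25843752 ≈ 5.6467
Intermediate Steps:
L = -136071 (L = 9 + (54506 - 1*190586) = 9 + (54506 - 190586) = 9 - 136080 = -136071)
137968/63072 + L/((149*(-69 - 195))) = 137968/63072 - 136071*1/(149*(-69 - 195)) = 137968*(1/63072) - 136071/(149*(-264)) = 8623/3942 - 136071/(-39336) = 8623/3942 - 136071*(-1/39336) = 8623/3942 + 45357/13112 = 145931035/25843752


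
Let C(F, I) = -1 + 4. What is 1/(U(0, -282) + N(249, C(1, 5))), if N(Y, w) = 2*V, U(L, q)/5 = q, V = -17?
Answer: -1/1444 ≈ -0.00069252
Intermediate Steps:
U(L, q) = 5*q
C(F, I) = 3
N(Y, w) = -34 (N(Y, w) = 2*(-17) = -34)
1/(U(0, -282) + N(249, C(1, 5))) = 1/(5*(-282) - 34) = 1/(-1410 - 34) = 1/(-1444) = -1/1444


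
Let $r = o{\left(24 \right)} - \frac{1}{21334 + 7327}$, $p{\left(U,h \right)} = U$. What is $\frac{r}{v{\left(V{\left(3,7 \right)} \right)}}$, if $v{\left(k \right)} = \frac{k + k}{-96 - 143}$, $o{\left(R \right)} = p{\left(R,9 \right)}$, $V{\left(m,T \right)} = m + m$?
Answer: $- \frac{164399257}{343932} \approx -478.0$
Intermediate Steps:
$V{\left(m,T \right)} = 2 m$
$o{\left(R \right)} = R$
$v{\left(k \right)} = - \frac{2 k}{239}$ ($v{\left(k \right)} = \frac{2 k}{-239} = 2 k \left(- \frac{1}{239}\right) = - \frac{2 k}{239}$)
$r = \frac{687863}{28661}$ ($r = 24 - \frac{1}{21334 + 7327} = 24 - \frac{1}{28661} = \frac{687863}{28661} \approx 24.0$)
$\frac{r}{v{\left(V{\left(3,7 \right)} \right)}} = \frac{687863}{28661 \left(- \frac{2 \cdot 2 \cdot 3}{239}\right)} = \frac{687863}{28661 \left(\left(- \frac{2}{239}\right) 6\right)} = \frac{687863}{28661 \left(- \frac{12}{239}\right)} = \frac{687863}{28661} \left(- \frac{239}{12}\right) = - \frac{164399257}{343932}$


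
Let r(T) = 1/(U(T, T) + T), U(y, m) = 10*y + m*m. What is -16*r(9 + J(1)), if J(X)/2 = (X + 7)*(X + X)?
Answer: -4/533 ≈ -0.0075047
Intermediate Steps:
J(X) = 4*X*(7 + X) (J(X) = 2*((X + 7)*(X + X)) = 2*((7 + X)*(2*X)) = 2*(2*X*(7 + X)) = 4*X*(7 + X))
U(y, m) = m² + 10*y (U(y, m) = 10*y + m² = m² + 10*y)
r(T) = 1/(T² + 11*T) (r(T) = 1/((T² + 10*T) + T) = 1/(T² + 11*T))
-16*r(9 + J(1)) = -16/((9 + 4*1*(7 + 1))*(11 + (9 + 4*1*(7 + 1)))) = -16/((9 + 4*1*8)*(11 + (9 + 4*1*8))) = -16/((9 + 32)*(11 + (9 + 32))) = -16/(41*(11 + 41)) = -16/(41*52) = -16*1/2132 = -4/533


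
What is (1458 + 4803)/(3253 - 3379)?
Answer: -2087/42 ≈ -49.690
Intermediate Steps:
(1458 + 4803)/(3253 - 3379) = 6261/(-126) = 6261*(-1/126) = -2087/42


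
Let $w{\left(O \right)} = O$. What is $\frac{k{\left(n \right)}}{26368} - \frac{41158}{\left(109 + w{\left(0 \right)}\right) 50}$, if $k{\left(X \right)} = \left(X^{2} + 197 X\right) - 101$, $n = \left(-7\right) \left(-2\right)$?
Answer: $- \frac{534852647}{71852800} \approx -7.4437$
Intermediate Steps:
$n = 14$
$k{\left(X \right)} = -101 + X^{2} + 197 X$
$\frac{k{\left(n \right)}}{26368} - \frac{41158}{\left(109 + w{\left(0 \right)}\right) 50} = \frac{-101 + 14^{2} + 197 \cdot 14}{26368} - \frac{41158}{\left(109 + 0\right) 50} = \left(-101 + 196 + 2758\right) \frac{1}{26368} - \frac{41158}{109 \cdot 50} = 2853 \cdot \frac{1}{26368} - \frac{41158}{5450} = \frac{2853}{26368} - \frac{20579}{2725} = - \frac{534852647}{71852800}$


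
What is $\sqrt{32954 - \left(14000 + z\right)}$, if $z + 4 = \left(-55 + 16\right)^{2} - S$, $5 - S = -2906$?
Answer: $2 \sqrt{5087} \approx 142.65$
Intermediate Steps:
$S = 2911$ ($S = 5 - -2906 = 5 + 2906 = 2911$)
$z = -1394$ ($z = -4 + \left(\left(-55 + 16\right)^{2} - 2911\right) = -4 - \left(2911 - \left(-39\right)^{2}\right) = -4 + \left(1521 - 2911\right) = -4 - 1390 = -1394$)
$\sqrt{32954 - \left(14000 + z\right)} = \sqrt{32954 - 12606} = \sqrt{20348} = 2 \sqrt{5087}$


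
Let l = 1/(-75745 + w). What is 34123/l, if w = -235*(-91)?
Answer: -1854926280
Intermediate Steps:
w = 21385
l = -1/54360 (l = 1/(-75745 + 21385) = 1/(-54360) = -1/54360 ≈ -1.8396e-5)
34123/l = 34123/(-1/54360) = 34123*(-54360) = -1854926280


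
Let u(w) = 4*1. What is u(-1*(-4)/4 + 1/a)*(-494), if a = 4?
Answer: -1976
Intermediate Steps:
u(w) = 4
u(-1*(-4)/4 + 1/a)*(-494) = 4*(-494) = -1976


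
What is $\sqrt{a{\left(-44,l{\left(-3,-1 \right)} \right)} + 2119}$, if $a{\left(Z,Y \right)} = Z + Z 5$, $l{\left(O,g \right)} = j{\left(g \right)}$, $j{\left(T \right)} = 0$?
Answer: $\sqrt{1855} \approx 43.07$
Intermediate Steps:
$l{\left(O,g \right)} = 0$
$a{\left(Z,Y \right)} = 6 Z$ ($a{\left(Z,Y \right)} = Z + 5 Z = 6 Z$)
$\sqrt{a{\left(-44,l{\left(-3,-1 \right)} \right)} + 2119} = \sqrt{6 \left(-44\right) + 2119} = \sqrt{-264 + 2119} = \sqrt{1855}$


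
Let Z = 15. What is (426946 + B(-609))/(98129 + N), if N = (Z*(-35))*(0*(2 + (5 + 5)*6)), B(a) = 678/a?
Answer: 86669812/19920187 ≈ 4.3509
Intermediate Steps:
N = 0 (N = (15*(-35))*(0*(2 + (5 + 5)*6)) = -0*(2 + 10*6) = -0*(2 + 60) = -0*62 = -525*0 = 0)
(426946 + B(-609))/(98129 + N) = (426946 + 678/(-609))/(98129 + 0) = (426946 + 678*(-1/609))/98129 = (426946 - 226/203)*(1/98129) = (86669812/203)*(1/98129) = 86669812/19920187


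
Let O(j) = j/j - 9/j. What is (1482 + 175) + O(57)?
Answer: 31499/19 ≈ 1657.8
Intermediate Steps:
O(j) = 1 - 9/j
(1482 + 175) + O(57) = (1482 + 175) + (-9 + 57)/57 = 1657 + (1/57)*48 = 1657 + 16/19 = 31499/19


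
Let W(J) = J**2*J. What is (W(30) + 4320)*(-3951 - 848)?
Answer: -150304680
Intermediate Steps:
W(J) = J**3
(W(30) + 4320)*(-3951 - 848) = (30**3 + 4320)*(-3951 - 848) = (27000 + 4320)*(-4799) = 31320*(-4799) = -150304680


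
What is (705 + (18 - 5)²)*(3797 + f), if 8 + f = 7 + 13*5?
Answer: 3374514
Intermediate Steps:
f = 64 (f = -8 + (7 + 13*5) = -8 + (7 + 65) = -8 + 72 = 64)
(705 + (18 - 5)²)*(3797 + f) = (705 + (18 - 5)²)*(3797 + 64) = (705 + 13²)*3861 = (705 + 169)*3861 = 874*3861 = 3374514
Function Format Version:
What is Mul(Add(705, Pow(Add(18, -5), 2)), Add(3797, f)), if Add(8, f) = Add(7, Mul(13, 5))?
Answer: 3374514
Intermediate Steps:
f = 64 (f = Add(-8, Add(7, Mul(13, 5))) = Add(-8, Add(7, 65)) = Add(-8, 72) = 64)
Mul(Add(705, Pow(Add(18, -5), 2)), Add(3797, f)) = Mul(Add(705, Pow(Add(18, -5), 2)), Add(3797, 64)) = Mul(Add(705, Pow(13, 2)), 3861) = Mul(Add(705, 169), 3861) = Mul(874, 3861) = 3374514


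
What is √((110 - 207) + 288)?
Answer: √191 ≈ 13.820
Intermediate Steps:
√((110 - 207) + 288) = √(-97 + 288) = √191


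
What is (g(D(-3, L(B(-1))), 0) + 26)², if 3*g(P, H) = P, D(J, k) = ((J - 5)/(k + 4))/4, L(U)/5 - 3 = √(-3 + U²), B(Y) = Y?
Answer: 200*(-9431*I + 5772*√2)/(9*(-311*I + 190*√2)) ≈ 674.4 + 0.59572*I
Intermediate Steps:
L(U) = 15 + 5*√(-3 + U²)
D(J, k) = (-5 + J)/(4*(4 + k)) (D(J, k) = ((-5 + J)/(4 + k))*(¼) = (-5 + J)/(4*(4 + k)))
g(P, H) = P/3
(g(D(-3, L(B(-1))), 0) + 26)² = (((-5 - 3)/(4*(4 + (15 + 5*√(-3 + (-1)²)))))/3 + 26)² = (((¼)*(-8)/(4 + (15 + 5*√(-3 + 1))))/3 + 26)² = (((¼)*(-8)/(4 + (15 + 5*√(-2))))/3 + 26)² = (((¼)*(-8)/(4 + (15 + 5*(I*√2))))/3 + 26)² = (((¼)*(-8)/(4 + (15 + 5*I*√2)))/3 + 26)² = (((¼)*(-8)/(19 + 5*I*√2))/3 + 26)² = ((-2/(19 + 5*I*√2))/3 + 26)² = (-2/(3*(19 + 5*I*√2)) + 26)² = (26 - 2/(3*(19 + 5*I*√2)))²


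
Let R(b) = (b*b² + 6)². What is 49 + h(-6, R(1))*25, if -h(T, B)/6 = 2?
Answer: -251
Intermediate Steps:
R(b) = (6 + b³)² (R(b) = (b³ + 6)² = (6 + b³)²)
h(T, B) = -12 (h(T, B) = -6*2 = -12)
49 + h(-6, R(1))*25 = 49 - 12*25 = 49 - 300 = -251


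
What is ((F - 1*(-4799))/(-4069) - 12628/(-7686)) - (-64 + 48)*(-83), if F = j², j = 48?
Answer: -2966823277/2233881 ≈ -1328.1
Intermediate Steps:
F = 2304 (F = 48² = 2304)
((F - 1*(-4799))/(-4069) - 12628/(-7686)) - (-64 + 48)*(-83) = ((2304 - 1*(-4799))/(-4069) - 12628/(-7686)) - (-64 + 48)*(-83) = ((2304 + 4799)*(-1/4069) - 12628*(-1/7686)) - (-16)*(-83) = (7103*(-1/4069) + 902/549) - 1*1328 = (-7103/4069 + 902/549) - 1328 = -229309/2233881 - 1328 = -2966823277/2233881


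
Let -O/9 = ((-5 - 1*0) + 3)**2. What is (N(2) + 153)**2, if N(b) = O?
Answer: 13689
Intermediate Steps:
O = -36 (O = -9*((-5 - 1*0) + 3)**2 = -9*((-5 + 0) + 3)**2 = -9*(-5 + 3)**2 = -9*(-2)**2 = -9*4 = -36)
N(b) = -36
(N(2) + 153)**2 = (-36 + 153)**2 = 117**2 = 13689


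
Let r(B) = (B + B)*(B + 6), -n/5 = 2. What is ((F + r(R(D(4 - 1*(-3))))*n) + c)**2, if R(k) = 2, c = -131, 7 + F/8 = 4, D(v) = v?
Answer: 225625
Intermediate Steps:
n = -10 (n = -5*2 = -10)
F = -24 (F = -56 + 8*4 = -56 + 32 = -24)
r(B) = 2*B*(6 + B) (r(B) = (2*B)*(6 + B) = 2*B*(6 + B))
((F + r(R(D(4 - 1*(-3))))*n) + c)**2 = ((-24 + (2*2*(6 + 2))*(-10)) - 131)**2 = ((-24 + (2*2*8)*(-10)) - 131)**2 = ((-24 + 32*(-10)) - 131)**2 = ((-24 - 320) - 131)**2 = (-344 - 131)**2 = (-475)**2 = 225625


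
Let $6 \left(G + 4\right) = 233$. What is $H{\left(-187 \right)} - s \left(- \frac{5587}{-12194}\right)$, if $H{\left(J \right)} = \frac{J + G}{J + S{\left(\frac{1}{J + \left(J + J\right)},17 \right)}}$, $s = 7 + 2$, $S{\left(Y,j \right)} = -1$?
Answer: $- \frac{22793051}{6877416} \approx -3.3142$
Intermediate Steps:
$G = \frac{209}{6}$ ($G = -4 + \frac{1}{6} \cdot 233 = -4 + \frac{233}{6} = \frac{209}{6} \approx 34.833$)
$s = 9$
$H{\left(J \right)} = \frac{\frac{209}{6} + J}{-1 + J}$ ($H{\left(J \right)} = \frac{J + \frac{209}{6}}{J - 1} = \frac{\frac{209}{6} + J}{-1 + J}$)
$H{\left(-187 \right)} - s \left(- \frac{5587}{-12194}\right) = \frac{\frac{209}{6} - 187}{-1 - 187} - 9 \left(- \frac{5587}{-12194}\right) = \frac{1}{-188} \left(- \frac{913}{6}\right) - 9 \left(\left(-5587\right) \left(- \frac{1}{12194}\right)\right) = \left(- \frac{1}{188}\right) \left(- \frac{913}{6}\right) - 9 \cdot \frac{5587}{12194} = \frac{913}{1128} - \frac{50283}{12194} = - \frac{22793051}{6877416}$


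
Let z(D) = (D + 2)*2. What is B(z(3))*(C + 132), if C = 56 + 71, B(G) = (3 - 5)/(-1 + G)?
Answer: -518/9 ≈ -57.556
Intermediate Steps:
z(D) = 4 + 2*D (z(D) = (2 + D)*2 = 4 + 2*D)
B(G) = -2/(-1 + G)
C = 127
B(z(3))*(C + 132) = (-2/(-1 + (4 + 2*3)))*(127 + 132) = -2/(-1 + (4 + 6))*259 = -2/(-1 + 10)*259 = -2/9*259 = -518/9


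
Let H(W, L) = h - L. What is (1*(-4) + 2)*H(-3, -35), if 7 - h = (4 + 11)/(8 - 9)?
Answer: -114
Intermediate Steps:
h = 22 (h = 7 - (4 + 11)/(8 - 9) = 7 - 15/(-1) = 7 - 15*(-1) = 7 - 1*(-15) = 7 + 15 = 22)
H(W, L) = 22 - L
(1*(-4) + 2)*H(-3, -35) = (1*(-4) + 2)*(22 - 1*(-35)) = (-4 + 2)*(22 + 35) = -2*57 = -114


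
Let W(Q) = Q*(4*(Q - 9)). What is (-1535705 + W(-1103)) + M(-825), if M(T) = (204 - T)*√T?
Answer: 3370439 + 5145*I*√33 ≈ 3.3704e+6 + 29556.0*I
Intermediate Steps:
M(T) = √T*(204 - T)
W(Q) = Q*(-36 + 4*Q) (W(Q) = Q*(4*(-9 + Q)) = Q*(-36 + 4*Q))
(-1535705 + W(-1103)) + M(-825) = (-1535705 + 4*(-1103)*(-9 - 1103)) + √(-825)*(204 - 1*(-825)) = (-1535705 + 4*(-1103)*(-1112)) + (5*I*√33)*(204 + 825) = (-1535705 + 4906144) + (5*I*√33)*1029 = 3370439 + 5145*I*√33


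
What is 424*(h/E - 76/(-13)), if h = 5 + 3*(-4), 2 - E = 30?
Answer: 33602/13 ≈ 2584.8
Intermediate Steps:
E = -28 (E = 2 - 1*30 = 2 - 30 = -28)
h = -7 (h = 5 - 12 = -7)
424*(h/E - 76/(-13)) = 424*(-7/(-28) - 76/(-13)) = 424*(-7*(-1/28) - 76*(-1/13)) = 424*(¼ + 76/13) = 424*(317/52) = 33602/13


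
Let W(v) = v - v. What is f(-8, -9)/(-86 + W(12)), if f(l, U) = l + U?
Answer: 17/86 ≈ 0.19767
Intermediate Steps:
W(v) = 0
f(l, U) = U + l
f(-8, -9)/(-86 + W(12)) = (-9 - 8)/(-86 + 0) = -17/(-86) = -17*(-1/86) = 17/86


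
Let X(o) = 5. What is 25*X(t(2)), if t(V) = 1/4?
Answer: 125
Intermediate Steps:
t(V) = 1/4
25*X(t(2)) = 25*5 = 125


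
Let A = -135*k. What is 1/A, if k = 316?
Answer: -1/42660 ≈ -2.3441e-5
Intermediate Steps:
A = -42660 (A = -135*316 = -42660)
1/A = 1/(-42660) = -1/42660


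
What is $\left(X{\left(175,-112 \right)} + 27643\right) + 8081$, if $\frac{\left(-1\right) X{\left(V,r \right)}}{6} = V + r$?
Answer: $35346$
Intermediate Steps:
$X{\left(V,r \right)} = - 6 V - 6 r$ ($X{\left(V,r \right)} = - 6 \left(V + r\right) = - 6 V - 6 r$)
$\left(X{\left(175,-112 \right)} + 27643\right) + 8081 = \left(\left(\left(-6\right) 175 - -672\right) + 27643\right) + 8081 = \left(\left(-1050 + 672\right) + 27643\right) + 8081 = \left(-378 + 27643\right) + 8081 = 27265 + 8081 = 35346$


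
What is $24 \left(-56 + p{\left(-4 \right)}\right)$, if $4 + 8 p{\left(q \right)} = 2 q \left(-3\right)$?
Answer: $-1284$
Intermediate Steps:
$p{\left(q \right)} = - \frac{1}{2} - \frac{3 q}{4}$ ($p{\left(q \right)} = - \frac{1}{2} + \frac{2 q \left(-3\right)}{8} = - \frac{1}{2} + \frac{\left(-6\right) q}{8} = - \frac{1}{2} - \frac{3 q}{4}$)
$24 \left(-56 + p{\left(-4 \right)}\right) = 24 \left(-56 - - \frac{5}{2}\right) = 24 \left(-56 + \left(- \frac{1}{2} + 3\right)\right) = 24 \left(-56 + \frac{5}{2}\right) = 24 \left(- \frac{107}{2}\right) = -1284$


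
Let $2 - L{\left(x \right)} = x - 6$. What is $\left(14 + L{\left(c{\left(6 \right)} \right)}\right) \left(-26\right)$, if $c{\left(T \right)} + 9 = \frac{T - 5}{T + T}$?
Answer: $- \frac{4823}{6} \approx -803.83$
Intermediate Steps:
$c{\left(T \right)} = -9 + \frac{-5 + T}{2 T}$ ($c{\left(T \right)} = -9 + \frac{T - 5}{T + T} = -9 + \frac{-5 + T}{2 T}$)
$L{\left(x \right)} = 8 - x$ ($L{\left(x \right)} = 2 - \left(x - 6\right) = 2 - \left(-6 + x\right) = 8 - x$)
$\left(14 + L{\left(c{\left(6 \right)} \right)}\right) \left(-26\right) = \left(14 - \left(-8 + \frac{-5 - 102}{2 \cdot 6}\right)\right) \left(-26\right) = \left(14 - \left(-8 + \frac{1}{2} \cdot \frac{1}{6} \left(-5 - 102\right)\right)\right) \left(-26\right) = \left(14 - \left(-8 + \frac{1}{2} \cdot \frac{1}{6} \left(-107\right)\right)\right) \left(-26\right) = \left(14 + \left(8 - - \frac{107}{12}\right)\right) \left(-26\right) = \left(14 + \left(8 + \frac{107}{12}\right)\right) \left(-26\right) = \left(14 + \frac{203}{12}\right) \left(-26\right) = \frac{371}{12} \left(-26\right) = - \frac{4823}{6}$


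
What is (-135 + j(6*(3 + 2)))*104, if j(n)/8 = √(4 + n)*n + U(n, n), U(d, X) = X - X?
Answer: -14040 + 24960*√34 ≈ 1.3150e+5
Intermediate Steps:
U(d, X) = 0
j(n) = 8*n*√(4 + n) (j(n) = 8*(√(4 + n)*n + 0) = 8*(n*√(4 + n) + 0) = 8*(n*√(4 + n)) = 8*n*√(4 + n))
(-135 + j(6*(3 + 2)))*104 = (-135 + 8*(6*(3 + 2))*√(4 + 6*(3 + 2)))*104 = (-135 + 8*(6*5)*√(4 + 6*5))*104 = (-135 + 8*30*√(4 + 30))*104 = (-135 + 8*30*√34)*104 = (-135 + 240*√34)*104 = -14040 + 24960*√34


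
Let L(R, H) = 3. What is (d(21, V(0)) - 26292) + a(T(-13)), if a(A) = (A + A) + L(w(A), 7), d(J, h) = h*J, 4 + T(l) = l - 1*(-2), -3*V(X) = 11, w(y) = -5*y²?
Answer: -26396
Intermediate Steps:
V(X) = -11/3 (V(X) = -⅓*11 = -11/3)
T(l) = -2 + l (T(l) = -4 + (l - 1*(-2)) = -4 + (l + 2) = -4 + (2 + l) = -2 + l)
d(J, h) = J*h
a(A) = 3 + 2*A (a(A) = (A + A) + 3 = 2*A + 3 = 3 + 2*A)
(d(21, V(0)) - 26292) + a(T(-13)) = (21*(-11/3) - 26292) + (3 + 2*(-2 - 13)) = (-77 - 26292) + (3 + 2*(-15)) = -26369 + (3 - 30) = -26369 - 27 = -26396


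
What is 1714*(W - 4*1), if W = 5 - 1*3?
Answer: -3428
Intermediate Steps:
W = 2 (W = 5 - 3 = 2)
1714*(W - 4*1) = 1714*(2 - 4*1) = 1714*(2 - 4) = 1714*(-2) = -3428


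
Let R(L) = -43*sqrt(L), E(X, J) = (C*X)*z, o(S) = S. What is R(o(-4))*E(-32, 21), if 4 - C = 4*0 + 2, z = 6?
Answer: 33024*I ≈ 33024.0*I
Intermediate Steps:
C = 2 (C = 4 - (4*0 + 2) = 4 - (0 + 2) = 4 - 1*2 = 4 - 2 = 2)
E(X, J) = 12*X (E(X, J) = (2*X)*6 = 12*X)
R(o(-4))*E(-32, 21) = (-86*I)*(12*(-32)) = -86*I*(-384) = 33024*I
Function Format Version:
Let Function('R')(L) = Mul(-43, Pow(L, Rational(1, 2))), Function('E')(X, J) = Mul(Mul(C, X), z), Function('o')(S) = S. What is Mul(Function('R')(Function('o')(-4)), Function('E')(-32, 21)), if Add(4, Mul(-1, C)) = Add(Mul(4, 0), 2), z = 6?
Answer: Mul(33024, I) ≈ Mul(33024., I)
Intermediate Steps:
C = 2 (C = Add(4, Mul(-1, Add(Mul(4, 0), 2))) = Add(4, Mul(-1, Add(0, 2))) = Add(4, Mul(-1, 2)) = Add(4, -2) = 2)
Function('E')(X, J) = Mul(12, X) (Function('E')(X, J) = Mul(Mul(2, X), 6) = Mul(12, X))
Mul(Function('R')(Function('o')(-4)), Function('E')(-32, 21)) = Mul(Mul(-43, Pow(-4, Rational(1, 2))), Mul(12, -32)) = Mul(Mul(-43, Mul(2, I)), -384) = Mul(Mul(-86, I), -384) = Mul(33024, I)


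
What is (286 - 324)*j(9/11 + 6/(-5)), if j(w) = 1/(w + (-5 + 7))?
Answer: -2090/89 ≈ -23.483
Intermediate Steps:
j(w) = 1/(2 + w) (j(w) = 1/(w + 2) = 1/(2 + w))
(286 - 324)*j(9/11 + 6/(-5)) = (286 - 324)/(2 + (9/11 + 6/(-5))) = -38/(2 + (9*(1/11) + 6*(-1/5))) = -38/(2 + (9/11 - 6/5)) = -38/(2 - 21/55) = -38/89/55 = -38*55/89 = -2090/89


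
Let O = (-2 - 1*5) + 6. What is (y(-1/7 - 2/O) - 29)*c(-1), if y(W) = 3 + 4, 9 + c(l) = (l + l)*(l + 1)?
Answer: 198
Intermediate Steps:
O = -1 (O = (-2 - 5) + 6 = -7 + 6 = -1)
c(l) = -9 + 2*l*(1 + l) (c(l) = -9 + (l + l)*(l + 1) = -9 + (2*l)*(1 + l) = -9 + 2*l*(1 + l))
y(W) = 7
(y(-1/7 - 2/O) - 29)*c(-1) = (7 - 29)*(-9 + 2*(-1) + 2*(-1)²) = -22*(-9 - 2 + 2*1) = -22*(-9 - 2 + 2) = -22*(-9) = 198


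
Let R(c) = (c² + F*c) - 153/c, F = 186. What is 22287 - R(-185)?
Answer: 4157167/185 ≈ 22471.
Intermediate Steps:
R(c) = c² - 153/c + 186*c (R(c) = (c² + 186*c) - 153/c = c² - 153/c + 186*c)
22287 - R(-185) = 22287 - (-153 + (-185)²*(186 - 185))/(-185) = 22287 - (-1)*(-153 + 34225*1)/185 = 22287 - (-1)*(-153 + 34225)/185 = 22287 - (-1)*34072/185 = 22287 - 1*(-34072/185) = 22287 + 34072/185 = 4157167/185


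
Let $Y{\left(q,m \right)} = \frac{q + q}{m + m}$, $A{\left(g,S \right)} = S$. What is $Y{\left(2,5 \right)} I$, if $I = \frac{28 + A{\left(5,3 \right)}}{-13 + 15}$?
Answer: $\frac{31}{5} \approx 6.2$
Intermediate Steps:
$Y{\left(q,m \right)} = \frac{q}{m}$ ($Y{\left(q,m \right)} = \frac{2 q}{2 m} = 2 q \frac{1}{2 m} = \frac{q}{m}$)
$I = \frac{31}{2}$ ($I = \frac{28 + 3}{-13 + 15} = \frac{31}{2} \approx 15.5$)
$Y{\left(2,5 \right)} I = \frac{2}{5} \cdot \frac{31}{2} = \frac{31}{5}$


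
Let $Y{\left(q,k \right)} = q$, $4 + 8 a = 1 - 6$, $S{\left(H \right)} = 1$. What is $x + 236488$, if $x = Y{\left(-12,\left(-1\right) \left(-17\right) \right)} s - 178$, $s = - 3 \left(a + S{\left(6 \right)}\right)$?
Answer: $\frac{472611}{2} \approx 2.3631 \cdot 10^{5}$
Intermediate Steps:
$a = - \frac{9}{8}$ ($a = - \frac{1}{2} + \frac{1 - 6}{8} = - \frac{1}{2} + \frac{1}{8} \left(-5\right) = - \frac{1}{2} - \frac{5}{8} = - \frac{9}{8} \approx -1.125$)
$s = \frac{3}{8}$ ($s = - 3 \left(- \frac{9}{8} + 1\right) = \left(-3\right) \left(- \frac{1}{8}\right) = \frac{3}{8} \approx 0.375$)
$x = - \frac{365}{2}$ ($x = \left(-12\right) \frac{3}{8} - 178 = - \frac{9}{2} - 178 = - \frac{365}{2} \approx -182.5$)
$x + 236488 = - \frac{365}{2} + 236488 = \frac{472611}{2}$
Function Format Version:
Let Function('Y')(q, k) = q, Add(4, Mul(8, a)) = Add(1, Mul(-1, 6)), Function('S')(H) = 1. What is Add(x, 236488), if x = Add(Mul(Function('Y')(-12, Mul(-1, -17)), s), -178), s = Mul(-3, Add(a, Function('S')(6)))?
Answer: Rational(472611, 2) ≈ 2.3631e+5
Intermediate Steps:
a = Rational(-9, 8) (a = Add(Rational(-1, 2), Mul(Rational(1, 8), Add(1, Mul(-1, 6)))) = Add(Rational(-1, 2), Mul(Rational(1, 8), Add(1, -6))) = Add(Rational(-1, 2), Mul(Rational(1, 8), -5)) = Add(Rational(-1, 2), Rational(-5, 8)) = Rational(-9, 8) ≈ -1.1250)
s = Rational(3, 8) (s = Mul(-3, Add(Rational(-9, 8), 1)) = Mul(-3, Rational(-1, 8)) = Rational(3, 8) ≈ 0.37500)
x = Rational(-365, 2) (x = Add(Mul(-12, Rational(3, 8)), -178) = Add(Rational(-9, 2), -178) = Rational(-365, 2) ≈ -182.50)
Add(x, 236488) = Add(Rational(-365, 2), 236488) = Rational(472611, 2)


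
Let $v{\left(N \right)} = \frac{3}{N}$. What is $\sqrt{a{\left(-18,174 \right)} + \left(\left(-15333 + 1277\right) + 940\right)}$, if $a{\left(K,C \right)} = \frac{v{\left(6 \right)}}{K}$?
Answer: $\frac{i \sqrt{472177}}{6} \approx 114.53 i$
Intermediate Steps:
$a{\left(K,C \right)} = \frac{1}{2 K}$ ($a{\left(K,C \right)} = \frac{3 \cdot \frac{1}{6}}{K} = \frac{1}{2 K}$)
$\sqrt{a{\left(-18,174 \right)} + \left(\left(-15333 + 1277\right) + 940\right)} = \sqrt{\frac{1}{2 \left(-18\right)} + \left(\left(-15333 + 1277\right) + 940\right)} = \sqrt{\frac{1}{2} \left(- \frac{1}{18}\right) + \left(-14056 + 940\right)} = \sqrt{- \frac{1}{36} - 13116} = \sqrt{- \frac{472177}{36}} = \frac{i \sqrt{472177}}{6}$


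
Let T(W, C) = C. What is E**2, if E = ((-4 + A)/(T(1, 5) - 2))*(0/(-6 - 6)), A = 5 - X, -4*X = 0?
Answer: 0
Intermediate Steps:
X = 0 (X = -1/4*0 = 0)
A = 5 (A = 5 - 1*0 = 5 + 0 = 5)
E = 0 (E = ((-4 + 5)/(5 - 2))*(0/(-6 - 6)) = (1/3)*(0/(-12)) = (1*(1/3))*(0*(-1/12)) = (1/3)*0 = 0)
E**2 = 0**2 = 0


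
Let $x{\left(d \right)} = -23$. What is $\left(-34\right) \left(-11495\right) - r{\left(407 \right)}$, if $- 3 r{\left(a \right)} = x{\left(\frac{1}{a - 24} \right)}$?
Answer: $\frac{1172467}{3} \approx 3.9082 \cdot 10^{5}$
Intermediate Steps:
$r{\left(a \right)} = \frac{23}{3}$ ($r{\left(a \right)} = \left(- \frac{1}{3}\right) \left(-23\right) = \frac{23}{3}$)
$\left(-34\right) \left(-11495\right) - r{\left(407 \right)} = \left(-34\right) \left(-11495\right) - \frac{23}{3} = 390830 - \frac{23}{3} = \frac{1172467}{3}$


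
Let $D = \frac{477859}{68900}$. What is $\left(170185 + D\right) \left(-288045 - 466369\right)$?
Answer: $- \frac{4423213911785313}{34450} \approx -1.284 \cdot 10^{11}$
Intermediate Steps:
$D = \frac{477859}{68900}$ ($D = 477859 \cdot \frac{1}{68900} = \frac{477859}{68900} \approx 6.9355$)
$\left(170185 + D\right) \left(-288045 - 466369\right) = \left(170185 + \frac{477859}{68900}\right) \left(-288045 - 466369\right) = \frac{11726224359}{68900} \left(-754414\right) = - \frac{4423213911785313}{34450}$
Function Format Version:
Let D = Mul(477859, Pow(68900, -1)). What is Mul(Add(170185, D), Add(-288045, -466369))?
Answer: Rational(-4423213911785313, 34450) ≈ -1.2840e+11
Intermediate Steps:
D = Rational(477859, 68900) (D = Mul(477859, Rational(1, 68900)) = Rational(477859, 68900) ≈ 6.9355)
Mul(Add(170185, D), Add(-288045, -466369)) = Mul(Add(170185, Rational(477859, 68900)), Add(-288045, -466369)) = Mul(Rational(11726224359, 68900), -754414) = Rational(-4423213911785313, 34450)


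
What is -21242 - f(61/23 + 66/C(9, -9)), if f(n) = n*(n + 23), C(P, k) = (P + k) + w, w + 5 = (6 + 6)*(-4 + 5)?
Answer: -561599242/25921 ≈ -21666.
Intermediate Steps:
w = 7 (w = -5 + (6 + 6)*(-4 + 5) = -5 + 12*1 = -5 + 12 = 7)
C(P, k) = 7 + P + k (C(P, k) = (P + k) + 7 = 7 + P + k)
f(n) = n*(23 + n)
-21242 - f(61/23 + 66/C(9, -9)) = -21242 - (61/23 + 66/(7 + 9 - 9))*(23 + (61/23 + 66/(7 + 9 - 9))) = -21242 - (61*(1/23) + 66/7)*(23 + (61*(1/23) + 66/7)) = -21242 - (61/23 + 66*(⅐))*(23 + (61/23 + 66*(⅐))) = -21242 - (61/23 + 66/7)*(23 + (61/23 + 66/7)) = -21242 - 1945*(23 + 1945/161)/161 = -21242 - 1945*5648/(161*161) = -21242 - 1*10985360/25921 = -21242 - 10985360/25921 = -561599242/25921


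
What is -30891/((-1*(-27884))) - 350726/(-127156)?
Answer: 1462916947/886404476 ≈ 1.6504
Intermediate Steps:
-30891/((-1*(-27884))) - 350726/(-127156) = -30891/27884 - 350726*(-1/127156) = -30891*1/27884 + 175363/63578 = -30891/27884 + 175363/63578 = 1462916947/886404476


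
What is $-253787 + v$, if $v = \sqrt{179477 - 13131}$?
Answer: $-253787 + \sqrt{166346} \approx -2.5338 \cdot 10^{5}$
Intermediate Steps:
$v = \sqrt{166346} \approx 407.86$
$-253787 + v = -253787 + \sqrt{166346}$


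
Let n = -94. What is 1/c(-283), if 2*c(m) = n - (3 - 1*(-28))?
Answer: -2/125 ≈ -0.016000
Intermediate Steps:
c(m) = -125/2 (c(m) = (-94 - (3 - 1*(-28)))/2 = (-94 - (3 + 28))/2 = (-94 - 1*31)/2 = (-94 - 31)/2 = (1/2)*(-125) = -125/2)
1/c(-283) = 1/(-125/2) = -2/125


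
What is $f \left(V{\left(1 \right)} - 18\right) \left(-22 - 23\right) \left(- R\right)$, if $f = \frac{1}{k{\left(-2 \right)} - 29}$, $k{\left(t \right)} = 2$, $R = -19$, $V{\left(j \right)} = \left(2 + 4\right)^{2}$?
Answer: $570$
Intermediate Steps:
$V{\left(j \right)} = 36$ ($V{\left(j \right)} = 6^{2} = 36$)
$f = - \frac{1}{27}$ ($f = \frac{1}{2 - 29} = \frac{1}{-27} = - \frac{1}{27} \approx -0.037037$)
$f \left(V{\left(1 \right)} - 18\right) \left(-22 - 23\right) \left(- R\right) = - \frac{\left(36 - 18\right) \left(-22 - 23\right)}{27} \left(\left(-1\right) \left(-19\right)\right) = - \frac{18 \left(-45\right)}{27} \cdot 19 = \left(- \frac{1}{27}\right) \left(-810\right) 19 = 30 \cdot 19 = 570$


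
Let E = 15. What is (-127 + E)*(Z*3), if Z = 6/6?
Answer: -336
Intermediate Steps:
Z = 1 (Z = 6*(1/6) = 1)
(-127 + E)*(Z*3) = (-127 + 15)*(1*3) = -112*3 = -336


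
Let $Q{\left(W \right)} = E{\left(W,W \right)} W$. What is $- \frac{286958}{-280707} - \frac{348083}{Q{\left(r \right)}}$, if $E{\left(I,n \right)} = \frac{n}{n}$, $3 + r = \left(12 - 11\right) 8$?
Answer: $- \frac{13958271413}{200505} \approx -69616.0$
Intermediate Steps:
$r = 5$ ($r = -3 + \left(12 - 11\right) 8 = -3 + 1 \cdot 8 = -3 + 8 = 5$)
$E{\left(I,n \right)} = 1$
$Q{\left(W \right)} = W$ ($Q{\left(W \right)} = 1 W = W$)
$- \frac{286958}{-280707} - \frac{348083}{Q{\left(r \right)}} = - \frac{286958}{-280707} - \frac{348083}{5} = \left(-286958\right) \left(- \frac{1}{280707}\right) - \frac{348083}{5} = \frac{40994}{40101} - \frac{348083}{5} = - \frac{13958271413}{200505}$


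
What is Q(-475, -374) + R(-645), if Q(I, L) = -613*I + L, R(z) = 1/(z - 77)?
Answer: 209958321/722 ≈ 2.9080e+5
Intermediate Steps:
R(z) = 1/(-77 + z)
Q(I, L) = L - 613*I
Q(-475, -374) + R(-645) = (-374 - 613*(-475)) + 1/(-77 - 645) = (-374 + 291175) + 1/(-722) = 290801 - 1/722 = 209958321/722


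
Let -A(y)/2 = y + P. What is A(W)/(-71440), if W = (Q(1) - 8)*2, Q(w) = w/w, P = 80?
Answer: 33/17860 ≈ 0.0018477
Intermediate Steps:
Q(w) = 1
W = -14 (W = (1 - 8)*2 = -7*2 = -14)
A(y) = -160 - 2*y (A(y) = -2*(y + 80) = -2*(80 + y) = -160 - 2*y)
A(W)/(-71440) = (-160 - 2*(-14))/(-71440) = (-160 + 28)*(-1/71440) = -132*(-1/71440) = 33/17860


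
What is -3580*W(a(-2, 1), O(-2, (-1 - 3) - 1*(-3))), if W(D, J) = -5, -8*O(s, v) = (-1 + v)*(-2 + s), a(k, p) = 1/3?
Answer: 17900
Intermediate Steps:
a(k, p) = ⅓
O(s, v) = -(-1 + v)*(-2 + s)/8
-3580*W(a(-2, 1), O(-2, (-1 - 3) - 1*(-3))) = -3580*(-5) = 17900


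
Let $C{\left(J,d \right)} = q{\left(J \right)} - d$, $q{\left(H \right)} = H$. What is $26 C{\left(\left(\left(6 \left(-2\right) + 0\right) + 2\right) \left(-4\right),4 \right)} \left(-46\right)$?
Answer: $-43056$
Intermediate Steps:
$C{\left(J,d \right)} = J - d$
$26 C{\left(\left(\left(6 \left(-2\right) + 0\right) + 2\right) \left(-4\right),4 \right)} \left(-46\right) = 26 \left(\left(\left(6 \left(-2\right) + 0\right) + 2\right) \left(-4\right) - 4\right) \left(-46\right) = 26 \left(\left(\left(-12 + 0\right) + 2\right) \left(-4\right) - 4\right) \left(-46\right) = 26 \left(\left(-12 + 2\right) \left(-4\right) - 4\right) \left(-46\right) = 26 \left(\left(-10\right) \left(-4\right) - 4\right) \left(-46\right) = 26 \left(40 - 4\right) \left(-46\right) = 26 \cdot 36 \left(-46\right) = 936 \left(-46\right) = -43056$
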